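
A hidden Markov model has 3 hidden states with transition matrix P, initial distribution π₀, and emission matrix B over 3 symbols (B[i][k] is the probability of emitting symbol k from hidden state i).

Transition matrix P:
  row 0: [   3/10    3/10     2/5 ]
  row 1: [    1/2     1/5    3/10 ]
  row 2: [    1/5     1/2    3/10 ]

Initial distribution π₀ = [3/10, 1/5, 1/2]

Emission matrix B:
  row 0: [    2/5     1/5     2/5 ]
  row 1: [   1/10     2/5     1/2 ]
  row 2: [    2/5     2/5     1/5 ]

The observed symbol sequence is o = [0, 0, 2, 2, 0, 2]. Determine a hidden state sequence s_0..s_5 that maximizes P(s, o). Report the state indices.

t=0: δ = [1.200e-01, 2.000e-02, 2.000e-01]  (obs o_0=0)
t=1: δ = [1.600e-02, 1.000e-02, 2.400e-02]  ψ = [2, 2, 2]  (obs o_1=0)
t=2: δ = [2.000e-03, 6.000e-03, 1.440e-03]  ψ = [1, 2, 2]  (obs o_2=2)
t=3: δ = [1.200e-03, 6.000e-04, 3.600e-04]  ψ = [1, 1, 1]  (obs o_3=2)
t=4: δ = [1.440e-04, 3.600e-05, 1.920e-04]  ψ = [0, 0, 0]  (obs o_4=0)
t=5: δ = [1.728e-05, 4.800e-05, 1.152e-05]  ψ = [0, 2, 0]  (obs o_5=2)
backtrack: best end state = 1; path = [2, 2, 1, 0, 2, 1]

path = [2, 2, 1, 0, 2, 1]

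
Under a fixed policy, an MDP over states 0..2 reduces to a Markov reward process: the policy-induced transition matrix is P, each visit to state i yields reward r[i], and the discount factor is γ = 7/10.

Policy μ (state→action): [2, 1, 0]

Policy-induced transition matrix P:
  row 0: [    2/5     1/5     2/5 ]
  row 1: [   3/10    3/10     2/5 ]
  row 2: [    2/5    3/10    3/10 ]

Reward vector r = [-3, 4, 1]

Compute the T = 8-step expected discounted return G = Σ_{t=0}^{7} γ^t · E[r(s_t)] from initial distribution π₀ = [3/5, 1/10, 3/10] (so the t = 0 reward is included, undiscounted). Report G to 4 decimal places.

t=0: π = [0.6000, 0.1000, 0.3000], E[r] = -1.1000, γ^t·E[r] = -1.100000, running G = -1.100000
t=1: π = [0.3900, 0.2400, 0.3700], E[r] = 0.1600, γ^t·E[r] = 0.112000, running G = -0.988000
t=2: π = [0.3760, 0.2610, 0.3630], E[r] = 0.2790, γ^t·E[r] = 0.136710, running G = -0.851290
t=3: π = [0.3739, 0.2624, 0.3637], E[r] = 0.2916, γ^t·E[r] = 0.100019, running G = -0.751271
t=4: π = [0.3738, 0.2626, 0.3636], E[r] = 0.2928, γ^t·E[r] = 0.070299, running G = -0.680972
t=5: π = [0.3737, 0.2626, 0.3636], E[r] = 0.2929, γ^t·E[r] = 0.049230, running G = -0.631742
t=6: π = [0.3737, 0.2626, 0.3636], E[r] = 0.2929, γ^t·E[r] = 0.034463, running G = -0.597279
t=7: π = [0.3737, 0.2626, 0.3636], E[r] = 0.2929, γ^t·E[r] = 0.024124, running G = -0.573155

G = -0.5732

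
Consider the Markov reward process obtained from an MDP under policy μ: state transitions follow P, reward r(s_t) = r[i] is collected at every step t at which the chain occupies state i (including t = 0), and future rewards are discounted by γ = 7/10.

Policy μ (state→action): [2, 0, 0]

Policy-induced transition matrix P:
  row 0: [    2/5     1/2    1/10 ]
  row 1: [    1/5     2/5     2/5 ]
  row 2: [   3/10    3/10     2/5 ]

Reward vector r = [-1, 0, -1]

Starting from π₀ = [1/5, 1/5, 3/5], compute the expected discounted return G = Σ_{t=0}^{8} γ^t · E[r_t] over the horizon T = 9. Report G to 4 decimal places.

t=0: π = [0.2000, 0.2000, 0.6000], E[r] = -0.8000, γ^t·E[r] = -0.800000, running G = -0.800000
t=1: π = [0.3000, 0.3600, 0.3400], E[r] = -0.6400, γ^t·E[r] = -0.448000, running G = -1.248000
t=2: π = [0.2940, 0.3960, 0.3100], E[r] = -0.6040, γ^t·E[r] = -0.295960, running G = -1.543960
t=3: π = [0.2898, 0.3984, 0.3118], E[r] = -0.6016, γ^t·E[r] = -0.206349, running G = -1.750309
t=4: π = [0.2891, 0.3978, 0.3131], E[r] = -0.6022, γ^t·E[r] = -0.144588, running G = -1.894897
t=5: π = [0.2891, 0.3976, 0.3133], E[r] = -0.6024, γ^t·E[r] = -0.101244, running G = -1.996141
t=6: π = [0.2892, 0.3976, 0.3133], E[r] = -0.6024, γ^t·E[r] = -0.070873, running G = -2.067014
t=7: π = [0.2892, 0.3976, 0.3133], E[r] = -0.6024, γ^t·E[r] = -0.049611, running G = -2.116625
t=8: π = [0.2892, 0.3976, 0.3133], E[r] = -0.6024, γ^t·E[r] = -0.034728, running G = -2.151353

G = -2.1514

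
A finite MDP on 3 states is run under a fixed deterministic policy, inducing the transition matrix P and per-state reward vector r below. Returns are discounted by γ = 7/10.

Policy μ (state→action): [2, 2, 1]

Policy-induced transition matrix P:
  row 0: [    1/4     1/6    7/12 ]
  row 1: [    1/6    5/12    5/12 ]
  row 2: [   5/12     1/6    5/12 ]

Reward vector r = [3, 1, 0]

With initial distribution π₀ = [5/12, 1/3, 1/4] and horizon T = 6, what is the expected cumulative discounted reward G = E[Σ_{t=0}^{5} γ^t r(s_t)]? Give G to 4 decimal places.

t=0: π = [0.4167, 0.3333, 0.2500], E[r] = 1.5833, γ^t·E[r] = 1.583333, running G = 1.583333
t=1: π = [0.2639, 0.2500, 0.4861], E[r] = 1.0417, γ^t·E[r] = 0.729167, running G = 2.312500
t=2: π = [0.3102, 0.2292, 0.4606], E[r] = 1.1597, γ^t·E[r] = 0.568264, running G = 2.880764
t=3: π = [0.3077, 0.2240, 0.4684], E[r] = 1.1470, γ^t·E[r] = 0.393418, running G = 3.274182
t=4: π = [0.3094, 0.2227, 0.4679], E[r] = 1.1508, γ^t·E[r] = 0.276319, running G = 3.550501
t=5: π = [0.3094, 0.2223, 0.4682], E[r] = 1.1506, γ^t·E[r] = 0.193388, running G = 3.743889

G = 3.7439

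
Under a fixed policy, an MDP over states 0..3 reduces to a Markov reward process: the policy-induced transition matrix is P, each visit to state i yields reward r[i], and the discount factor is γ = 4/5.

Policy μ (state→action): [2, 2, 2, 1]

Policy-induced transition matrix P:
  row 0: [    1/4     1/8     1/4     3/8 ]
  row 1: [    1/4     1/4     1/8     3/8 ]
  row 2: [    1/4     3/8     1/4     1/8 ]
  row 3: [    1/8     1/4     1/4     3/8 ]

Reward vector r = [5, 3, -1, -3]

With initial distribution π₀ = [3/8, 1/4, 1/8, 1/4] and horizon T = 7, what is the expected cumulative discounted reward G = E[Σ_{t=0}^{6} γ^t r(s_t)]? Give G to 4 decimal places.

t=0: π = [0.3750, 0.2500, 0.1250, 0.2500], E[r] = 1.7500, γ^t·E[r] = 1.750000, running G = 1.750000
t=1: π = [0.2188, 0.2188, 0.2188, 0.3438], E[r] = 0.5000, γ^t·E[r] = 0.400000, running G = 2.150000
t=2: π = [0.2070, 0.2500, 0.2227, 0.3203], E[r] = 0.6016, γ^t·E[r] = 0.385000, running G = 2.535000
t=3: π = [0.2100, 0.2520, 0.2188, 0.3193], E[r] = 0.6289, γ^t·E[r] = 0.322000, running G = 2.857000
t=4: π = [0.2101, 0.2511, 0.2185, 0.3203], E[r] = 0.6243, γ^t·E[r] = 0.255700, running G = 3.112700
t=5: π = [0.2100, 0.2511, 0.2186, 0.3204], E[r] = 0.6232, γ^t·E[r] = 0.204220, running G = 3.316920
t=6: π = [0.2100, 0.2511, 0.2186, 0.3203], E[r] = 0.6234, γ^t·E[r] = 0.163408, running G = 3.480328

G = 3.4803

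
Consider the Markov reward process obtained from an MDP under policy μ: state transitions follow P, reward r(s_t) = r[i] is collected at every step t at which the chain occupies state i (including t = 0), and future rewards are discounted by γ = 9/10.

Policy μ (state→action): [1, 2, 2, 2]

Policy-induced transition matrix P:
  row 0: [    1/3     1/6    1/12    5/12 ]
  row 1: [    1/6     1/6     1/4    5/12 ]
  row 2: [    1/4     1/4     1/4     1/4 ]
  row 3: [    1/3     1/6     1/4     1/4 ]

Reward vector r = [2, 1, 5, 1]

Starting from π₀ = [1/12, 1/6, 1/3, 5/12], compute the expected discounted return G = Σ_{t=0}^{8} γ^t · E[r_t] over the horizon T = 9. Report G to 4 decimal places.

G = 13.2736

t=0: π = [0.0833, 0.1667, 0.3333, 0.4167], E[r] = 2.4167, γ^t·E[r] = 2.416667, running G = 2.416667
t=1: π = [0.2778, 0.1944, 0.2361, 0.2917], E[r] = 2.2222, γ^t·E[r] = 2.000000, running G = 4.416667
t=2: π = [0.2813, 0.1863, 0.2037, 0.3287], E[r] = 2.0961, γ^t·E[r] = 1.697813, running G = 6.114479
t=3: π = [0.2853, 0.1836, 0.2031, 0.3279], E[r] = 2.0978, γ^t·E[r] = 1.529297, running G = 7.643776
t=4: π = [0.2858, 0.1836, 0.2024, 0.3282], E[r] = 2.0956, γ^t·E[r] = 1.374922, running G = 9.018698
t=5: π = [0.2859, 0.1835, 0.2024, 0.3282], E[r] = 2.0953, γ^t·E[r] = 1.237272, running G = 10.255970
t=6: π = [0.2859, 0.1835, 0.2024, 0.3282], E[r] = 2.0953, γ^t·E[r] = 1.113531, running G = 11.369501
t=7: π = [0.2859, 0.1835, 0.2024, 0.3282], E[r] = 2.0953, γ^t·E[r] = 1.002173, running G = 12.371674
t=8: π = [0.2859, 0.1835, 0.2024, 0.3282], E[r] = 2.0953, γ^t·E[r] = 0.901956, running G = 13.273629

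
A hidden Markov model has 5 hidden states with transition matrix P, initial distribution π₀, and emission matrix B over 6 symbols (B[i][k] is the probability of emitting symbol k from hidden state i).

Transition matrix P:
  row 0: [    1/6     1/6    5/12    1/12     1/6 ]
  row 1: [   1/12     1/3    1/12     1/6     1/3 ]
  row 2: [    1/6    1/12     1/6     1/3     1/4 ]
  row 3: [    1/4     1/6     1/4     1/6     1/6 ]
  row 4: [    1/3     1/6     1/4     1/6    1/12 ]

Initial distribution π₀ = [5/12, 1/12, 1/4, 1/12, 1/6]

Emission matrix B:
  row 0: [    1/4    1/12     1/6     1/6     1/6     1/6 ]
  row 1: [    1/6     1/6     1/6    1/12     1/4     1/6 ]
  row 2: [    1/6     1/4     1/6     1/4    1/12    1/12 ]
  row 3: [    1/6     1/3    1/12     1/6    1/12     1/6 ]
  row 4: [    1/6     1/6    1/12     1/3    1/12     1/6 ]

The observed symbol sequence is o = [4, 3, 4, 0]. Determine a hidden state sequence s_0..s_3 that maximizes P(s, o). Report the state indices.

path = [0, 4, 0, 2]

t=0: δ = [6.944e-02, 2.083e-02, 2.083e-02, 6.944e-03, 1.389e-02]  (obs o_0=4)
t=1: δ = [1.929e-03, 9.645e-04, 7.234e-03, 1.157e-03, 3.858e-03]  ψ = [0, 0, 0, 2, 0]  (obs o_1=3)
t=2: δ = [2.143e-04, 1.608e-04, 1.005e-04, 2.009e-04, 1.507e-04]  ψ = [4, 4, 2, 2, 2]  (obs o_2=4)
t=3: δ = [1.256e-05, 8.931e-06, 1.488e-05, 5.582e-06, 8.931e-06]  ψ = [3, 1, 0, 2, 1]  (obs o_3=0)
backtrack: best end state = 2; path = [0, 4, 0, 2]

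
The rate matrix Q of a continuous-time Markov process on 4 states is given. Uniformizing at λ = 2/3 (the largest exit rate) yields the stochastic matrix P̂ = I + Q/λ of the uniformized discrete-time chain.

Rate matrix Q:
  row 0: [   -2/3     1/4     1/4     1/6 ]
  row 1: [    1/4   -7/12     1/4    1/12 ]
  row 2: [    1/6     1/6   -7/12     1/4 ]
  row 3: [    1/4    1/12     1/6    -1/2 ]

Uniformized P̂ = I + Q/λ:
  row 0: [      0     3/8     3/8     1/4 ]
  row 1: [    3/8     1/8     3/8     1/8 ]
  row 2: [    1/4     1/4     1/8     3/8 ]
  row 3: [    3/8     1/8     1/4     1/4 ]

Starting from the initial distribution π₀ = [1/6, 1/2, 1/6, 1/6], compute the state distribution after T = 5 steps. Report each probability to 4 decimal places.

t=0: π = [0.1667, 0.5000, 0.1667, 0.1667]
t=1: π = [0.2917, 0.1875, 0.3125, 0.2083]
t=2: π = [0.2266, 0.2370, 0.2708, 0.2656]
t=3: π = [0.2562, 0.2155, 0.2741, 0.2542]
t=4: π = [0.2447, 0.2233, 0.2747, 0.2573]
t=5: π = [0.2489, 0.2205, 0.2742, 0.2564]

π = [0.2489, 0.2205, 0.2742, 0.2564]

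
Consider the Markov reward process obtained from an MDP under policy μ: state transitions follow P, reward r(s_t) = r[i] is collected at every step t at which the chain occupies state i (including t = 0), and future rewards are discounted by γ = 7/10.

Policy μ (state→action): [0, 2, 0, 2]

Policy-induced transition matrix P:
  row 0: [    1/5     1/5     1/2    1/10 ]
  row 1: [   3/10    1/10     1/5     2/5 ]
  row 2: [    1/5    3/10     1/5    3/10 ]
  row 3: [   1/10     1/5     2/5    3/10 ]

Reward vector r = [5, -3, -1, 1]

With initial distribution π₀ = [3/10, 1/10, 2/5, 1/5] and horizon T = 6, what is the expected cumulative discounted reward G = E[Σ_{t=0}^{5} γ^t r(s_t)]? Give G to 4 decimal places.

t=0: π = [0.3000, 0.1000, 0.4000, 0.2000], E[r] = 1.0000, γ^t·E[r] = 1.000000, running G = 1.000000
t=1: π = [0.1900, 0.2300, 0.3300, 0.2500], E[r] = 0.1800, γ^t·E[r] = 0.126000, running G = 1.126000
t=2: π = [0.1980, 0.2100, 0.3070, 0.2850], E[r] = 0.3380, γ^t·E[r] = 0.165620, running G = 1.291620
t=3: π = [0.1925, 0.2097, 0.3164, 0.2814], E[r] = 0.2984, γ^t·E[r] = 0.102351, running G = 1.393971
t=4: π = [0.1928, 0.2107, 0.3140, 0.2825], E[r] = 0.3006, γ^t·E[r] = 0.072169, running G = 1.466140
t=5: π = [0.1928, 0.2103, 0.3143, 0.2825], E[r] = 0.3013, γ^t·E[r] = 0.050631, running G = 1.516772

G = 1.5168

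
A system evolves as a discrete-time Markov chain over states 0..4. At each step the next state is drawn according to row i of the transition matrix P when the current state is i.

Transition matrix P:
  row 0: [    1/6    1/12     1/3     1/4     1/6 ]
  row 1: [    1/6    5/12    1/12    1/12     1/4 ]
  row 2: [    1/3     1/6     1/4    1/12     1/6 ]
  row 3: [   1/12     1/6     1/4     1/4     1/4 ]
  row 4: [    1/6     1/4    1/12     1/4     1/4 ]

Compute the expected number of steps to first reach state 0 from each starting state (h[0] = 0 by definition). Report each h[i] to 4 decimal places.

First-step conditioning: h[0] = 0; for i ≠ 0, h[i] = 1 + Σ_k P[i][k]·h[k].
  h[1] = 1 + 5/12·h[1] + 1/12·h[2] + 1/12·h[3] + 1/4·h[4]
  h[2] = 1 + 1/6·h[1] + 1/4·h[2] + 1/12·h[3] + 1/6·h[4]
  h[3] = 1 + 1/6·h[1] + 1/4·h[2] + 1/4·h[3] + 1/4·h[4]
  h[4] = 1 + 1/4·h[1] + 1/12·h[2] + 1/4·h[3] + 1/4·h[4]
Solving the 4×4 linear system over states ≠ 0 gives exactly h = [0, 7224/1271, 5772/1271, 7656/1271, 7296/1271] (h[0] = 0 is the target).

h = [0.0000, 5.6837, 4.5413, 6.0236, 5.7404]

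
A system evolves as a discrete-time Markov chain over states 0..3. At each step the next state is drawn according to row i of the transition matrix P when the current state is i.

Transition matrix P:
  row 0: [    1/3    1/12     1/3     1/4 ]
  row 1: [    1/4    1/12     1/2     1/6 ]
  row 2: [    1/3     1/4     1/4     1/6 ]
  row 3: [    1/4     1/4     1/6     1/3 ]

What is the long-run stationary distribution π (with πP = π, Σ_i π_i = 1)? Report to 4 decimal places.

Balance equations π_j = Σ_i π_i·P[i][j]:
  π_0 = 1/3·π_0 + 1/4·π_1 + 1/3·π_2 + 1/4·π_3
  π_1 = 1/12·π_0 + 1/12·π_1 + 1/4·π_2 + 1/4·π_3
  π_2 = 1/3·π_0 + 1/2·π_1 + 1/4·π_2 + 1/6·π_3
  normalize: π_0 + π_1 + π_2 + π_3 = 1
Solving the linear system gives exactly π = [251/837, 287/1674, 250/837, 385/1674].

π = [0.2999, 0.1714, 0.2987, 0.2300]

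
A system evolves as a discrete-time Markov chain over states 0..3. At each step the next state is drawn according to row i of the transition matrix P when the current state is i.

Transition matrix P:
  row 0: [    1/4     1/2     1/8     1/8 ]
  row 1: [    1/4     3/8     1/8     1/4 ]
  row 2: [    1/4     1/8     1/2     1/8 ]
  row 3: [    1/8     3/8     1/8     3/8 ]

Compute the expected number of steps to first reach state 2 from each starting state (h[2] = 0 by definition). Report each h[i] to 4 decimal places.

h = [8.0000, 8.0000, 0.0000, 8.0000]

First-step conditioning: h[2] = 0; for i ≠ 2, h[i] = 1 + Σ_k P[i][k]·h[k].
  h[0] = 1 + 1/4·h[0] + 1/2·h[1] + 1/8·h[3]
  h[1] = 1 + 1/4·h[0] + 3/8·h[1] + 1/4·h[3]
  h[3] = 1 + 1/8·h[0] + 3/8·h[1] + 3/8·h[3]
Solving the 3×3 linear system over states ≠ 2 gives exactly h = [8, 8, 0, 8] (h[2] = 0 is the target).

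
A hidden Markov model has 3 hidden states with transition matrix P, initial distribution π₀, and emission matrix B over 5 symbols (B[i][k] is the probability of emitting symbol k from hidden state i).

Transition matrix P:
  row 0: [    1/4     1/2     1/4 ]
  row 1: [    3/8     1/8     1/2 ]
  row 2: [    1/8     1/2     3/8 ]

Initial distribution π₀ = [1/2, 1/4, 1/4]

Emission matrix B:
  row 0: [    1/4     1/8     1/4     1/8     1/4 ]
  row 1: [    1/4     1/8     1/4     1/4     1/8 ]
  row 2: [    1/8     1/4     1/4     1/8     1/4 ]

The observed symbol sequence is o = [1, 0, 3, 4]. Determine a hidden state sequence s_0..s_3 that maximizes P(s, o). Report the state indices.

path = [0, 0, 1, 2]

t=0: δ = [6.250e-02, 3.125e-02, 6.250e-02]  (obs o_0=1)
t=1: δ = [3.906e-03, 7.812e-03, 2.930e-03]  ψ = [0, 0, 2]  (obs o_1=0)
t=2: δ = [3.662e-04, 4.883e-04, 4.883e-04]  ψ = [1, 0, 1]  (obs o_2=3)
t=3: δ = [4.578e-05, 3.052e-05, 6.104e-05]  ψ = [1, 2, 1]  (obs o_3=4)
backtrack: best end state = 2; path = [0, 0, 1, 2]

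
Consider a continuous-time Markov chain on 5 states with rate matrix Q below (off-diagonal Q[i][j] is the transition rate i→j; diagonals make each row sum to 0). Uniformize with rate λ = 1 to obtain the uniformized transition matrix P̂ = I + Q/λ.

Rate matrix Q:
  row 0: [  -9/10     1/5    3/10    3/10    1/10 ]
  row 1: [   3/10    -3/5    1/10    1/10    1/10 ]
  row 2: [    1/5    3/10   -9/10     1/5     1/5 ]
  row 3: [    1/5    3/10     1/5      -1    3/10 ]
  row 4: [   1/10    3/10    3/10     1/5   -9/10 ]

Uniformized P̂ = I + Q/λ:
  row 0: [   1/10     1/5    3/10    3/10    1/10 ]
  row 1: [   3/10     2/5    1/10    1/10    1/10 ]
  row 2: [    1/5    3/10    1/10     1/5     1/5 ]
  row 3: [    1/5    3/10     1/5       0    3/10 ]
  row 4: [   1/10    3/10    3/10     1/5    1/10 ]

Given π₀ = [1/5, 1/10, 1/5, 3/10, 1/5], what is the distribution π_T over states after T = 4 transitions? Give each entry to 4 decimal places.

π = [0.1965, 0.3115, 0.1850, 0.1572, 0.1498]

t=0: π = [0.2000, 0.1000, 0.2000, 0.3000, 0.2000]
t=1: π = [0.1700, 0.2900, 0.2100, 0.1500, 0.1800]
t=2: π = [0.1940, 0.3120, 0.1850, 0.1580, 0.1510]
t=3: π = [0.1967, 0.3118, 0.1848, 0.1566, 0.1501]
t=4: π = [0.1965, 0.3115, 0.1850, 0.1572, 0.1498]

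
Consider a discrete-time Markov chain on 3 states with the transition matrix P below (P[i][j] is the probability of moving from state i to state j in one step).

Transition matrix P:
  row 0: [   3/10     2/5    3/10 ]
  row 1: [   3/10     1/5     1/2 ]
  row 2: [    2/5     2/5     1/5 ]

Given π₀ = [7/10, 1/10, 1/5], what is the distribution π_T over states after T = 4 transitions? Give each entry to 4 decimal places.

π = [0.3330, 0.3330, 0.3340]

t=0: π = [0.7000, 0.1000, 0.2000]
t=1: π = [0.3200, 0.3800, 0.3000]
t=2: π = [0.3300, 0.3240, 0.3460]
t=3: π = [0.3346, 0.3352, 0.3302]
t=4: π = [0.3330, 0.3330, 0.3340]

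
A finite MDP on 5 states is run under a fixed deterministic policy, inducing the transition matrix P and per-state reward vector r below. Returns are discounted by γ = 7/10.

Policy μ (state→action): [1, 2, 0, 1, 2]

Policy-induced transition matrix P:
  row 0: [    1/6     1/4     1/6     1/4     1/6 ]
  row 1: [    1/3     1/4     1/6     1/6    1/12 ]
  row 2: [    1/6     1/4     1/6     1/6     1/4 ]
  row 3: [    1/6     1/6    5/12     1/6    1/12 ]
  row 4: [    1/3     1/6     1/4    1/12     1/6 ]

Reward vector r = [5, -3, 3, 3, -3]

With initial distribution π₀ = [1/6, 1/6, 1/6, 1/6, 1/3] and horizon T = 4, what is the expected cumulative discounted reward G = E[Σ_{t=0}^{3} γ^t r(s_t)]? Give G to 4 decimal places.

t=0: π = [0.1667, 0.1667, 0.1667, 0.1667, 0.3333], E[r] = 0.3333, γ^t·E[r] = 0.333333, running G = 0.333333
t=1: π = [0.2500, 0.2083, 0.2361, 0.1528, 0.1528], E[r] = 1.3333, γ^t·E[r] = 0.933333, running G = 1.266667
t=2: π = [0.2269, 0.2245, 0.2176, 0.1748, 0.1563], E[r] = 1.1690, γ^t·E[r] = 0.572801, running G = 1.839468
t=3: π = [0.2301, 0.2224, 0.2234, 0.1726, 0.1515], E[r] = 1.2166, γ^t·E[r] = 0.417303, running G = 2.256771

G = 2.2568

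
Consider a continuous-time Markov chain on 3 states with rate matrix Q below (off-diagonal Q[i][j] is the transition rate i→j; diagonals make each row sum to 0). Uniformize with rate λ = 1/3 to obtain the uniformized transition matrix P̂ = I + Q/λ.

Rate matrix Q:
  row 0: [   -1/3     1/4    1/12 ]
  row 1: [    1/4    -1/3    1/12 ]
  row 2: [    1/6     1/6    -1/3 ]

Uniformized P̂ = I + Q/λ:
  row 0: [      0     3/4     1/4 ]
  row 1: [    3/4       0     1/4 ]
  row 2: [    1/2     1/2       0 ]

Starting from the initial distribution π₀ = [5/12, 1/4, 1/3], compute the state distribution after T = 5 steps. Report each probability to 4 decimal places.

t=0: π = [0.4167, 0.2500, 0.3333]
t=1: π = [0.3542, 0.4792, 0.1667]
t=2: π = [0.4427, 0.3490, 0.2083]
t=3: π = [0.3659, 0.4362, 0.1979]
t=4: π = [0.4261, 0.3734, 0.2005]
t=5: π = [0.3803, 0.4198, 0.1999]

π = [0.3803, 0.4198, 0.1999]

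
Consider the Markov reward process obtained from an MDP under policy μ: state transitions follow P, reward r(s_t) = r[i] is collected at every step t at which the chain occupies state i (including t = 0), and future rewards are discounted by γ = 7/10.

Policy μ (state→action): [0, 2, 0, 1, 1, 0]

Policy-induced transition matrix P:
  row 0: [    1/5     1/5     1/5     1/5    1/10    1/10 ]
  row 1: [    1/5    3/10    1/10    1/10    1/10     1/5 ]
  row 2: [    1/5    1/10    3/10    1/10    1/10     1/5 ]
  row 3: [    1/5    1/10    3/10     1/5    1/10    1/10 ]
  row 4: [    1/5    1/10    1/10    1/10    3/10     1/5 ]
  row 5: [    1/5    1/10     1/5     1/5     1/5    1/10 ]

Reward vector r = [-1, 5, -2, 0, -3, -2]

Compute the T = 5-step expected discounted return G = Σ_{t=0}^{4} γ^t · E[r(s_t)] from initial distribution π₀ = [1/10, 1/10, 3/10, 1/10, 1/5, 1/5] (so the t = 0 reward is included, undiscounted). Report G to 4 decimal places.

t=0: π = [0.1000, 0.1000, 0.3000, 0.1000, 0.2000, 0.2000], E[r] = -1.2000, γ^t·E[r] = -1.200000, running G = -1.200000
t=1: π = [0.2000, 0.1300, 0.2100, 0.1400, 0.1600, 0.1600], E[r] = -0.7700, γ^t·E[r] = -0.539000, running G = -1.739000
t=2: π = [0.2000, 0.1460, 0.2060, 0.1500, 0.1480, 0.1500], E[r] = -0.6260, γ^t·E[r] = -0.306740, running G = -2.045740
t=3: π = [0.2000, 0.1492, 0.2062, 0.1500, 0.1446, 0.1500], E[r] = -0.6002, γ^t·E[r] = -0.205869, running G = -2.251609
t=4: π = [0.2000, 0.1498, 0.2062, 0.1500, 0.1439, 0.1500], E[r] = -0.5950, γ^t·E[r] = -0.142869, running G = -2.394478

G = -2.3945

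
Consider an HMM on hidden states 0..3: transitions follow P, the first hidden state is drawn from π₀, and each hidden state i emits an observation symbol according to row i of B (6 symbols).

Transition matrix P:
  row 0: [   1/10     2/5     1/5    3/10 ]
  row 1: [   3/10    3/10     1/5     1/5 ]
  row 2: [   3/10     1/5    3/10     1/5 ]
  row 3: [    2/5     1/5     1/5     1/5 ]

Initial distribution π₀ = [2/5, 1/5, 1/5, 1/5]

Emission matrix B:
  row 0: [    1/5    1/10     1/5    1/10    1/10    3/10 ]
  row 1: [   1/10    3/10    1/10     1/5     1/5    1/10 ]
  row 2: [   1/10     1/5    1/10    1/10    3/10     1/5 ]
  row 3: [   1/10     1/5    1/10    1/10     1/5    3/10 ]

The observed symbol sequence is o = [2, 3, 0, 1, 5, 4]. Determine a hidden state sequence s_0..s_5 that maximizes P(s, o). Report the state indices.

path = [0, 1, 0, 1, 0, 1]

t=0: δ = [8.000e-02, 2.000e-02, 2.000e-02, 2.000e-02]  (obs o_0=2)
t=1: δ = [8.000e-04, 6.400e-03, 1.600e-03, 2.400e-03]  ψ = [0, 0, 0, 0]  (obs o_1=3)
t=2: δ = [3.840e-04, 1.920e-04, 1.280e-04, 1.280e-04]  ψ = [1, 1, 1, 1]  (obs o_2=0)
t=3: δ = [5.760e-06, 4.608e-05, 1.536e-05, 2.304e-05]  ψ = [1, 0, 0, 0]  (obs o_3=1)
t=4: δ = [4.147e-06, 1.382e-06, 1.843e-06, 2.765e-06]  ψ = [1, 1, 1, 1]  (obs o_4=5)
t=5: δ = [1.106e-07, 3.318e-07, 2.488e-07, 2.488e-07]  ψ = [3, 0, 0, 0]  (obs o_5=4)
backtrack: best end state = 1; path = [0, 1, 0, 1, 0, 1]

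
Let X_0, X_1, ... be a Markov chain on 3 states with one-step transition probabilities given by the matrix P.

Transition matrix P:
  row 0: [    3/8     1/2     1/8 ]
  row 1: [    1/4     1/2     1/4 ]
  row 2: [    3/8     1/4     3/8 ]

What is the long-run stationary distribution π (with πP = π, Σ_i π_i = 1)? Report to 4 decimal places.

π = [0.3200, 0.4400, 0.2400]

Balance equations π_j = Σ_i π_i·P[i][j]:
  π_0 = 3/8·π_0 + 1/4·π_1 + 3/8·π_2
  π_1 = 1/2·π_0 + 1/2·π_1 + 1/4·π_2
  normalize: π_0 + π_1 + π_2 = 1
Solving the linear system gives exactly π = [8/25, 11/25, 6/25].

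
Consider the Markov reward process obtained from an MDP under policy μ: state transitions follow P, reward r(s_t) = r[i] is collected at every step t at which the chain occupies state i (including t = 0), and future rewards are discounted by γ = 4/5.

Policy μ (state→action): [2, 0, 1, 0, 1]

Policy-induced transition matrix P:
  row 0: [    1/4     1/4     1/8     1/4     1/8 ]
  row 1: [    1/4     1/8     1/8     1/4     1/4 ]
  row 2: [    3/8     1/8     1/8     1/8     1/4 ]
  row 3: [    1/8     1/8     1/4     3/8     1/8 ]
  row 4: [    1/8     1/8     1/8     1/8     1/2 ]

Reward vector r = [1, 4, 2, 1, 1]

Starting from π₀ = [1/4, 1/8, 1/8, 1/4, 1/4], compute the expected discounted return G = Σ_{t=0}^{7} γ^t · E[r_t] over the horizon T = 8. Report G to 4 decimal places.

G = 6.5927

t=0: π = [0.2500, 0.1250, 0.1250, 0.2500, 0.2500], E[r] = 1.5000, γ^t·E[r] = 1.500000, running G = 1.500000
t=1: π = [0.2031, 0.1563, 0.1563, 0.2344, 0.2500], E[r] = 1.6250, γ^t·E[r] = 1.300000, running G = 2.800000
t=2: π = [0.2090, 0.1504, 0.1543, 0.2285, 0.2578], E[r] = 1.6055, γ^t·E[r] = 1.027500, running G = 3.827500
t=3: π = [0.2085, 0.1511, 0.1536, 0.2271, 0.2598], E[r] = 1.6069, γ^t·E[r] = 0.822750, running G = 4.650250
t=4: π = [0.2083, 0.1511, 0.1534, 0.2267, 0.2605], E[r] = 1.6066, γ^t·E[r] = 0.658050, running G = 5.308300
t=5: π = [0.2083, 0.1510, 0.1533, 0.2266, 0.2607], E[r] = 1.6065, γ^t·E[r] = 0.526408, running G = 5.834708
t=6: π = [0.2082, 0.1510, 0.1533, 0.2266, 0.2608], E[r] = 1.6064, γ^t·E[r] = 0.421115, running G = 6.255823
t=7: π = [0.2082, 0.1510, 0.1533, 0.2266, 0.2609], E[r] = 1.6064, γ^t·E[r] = 0.336889, running G = 6.592712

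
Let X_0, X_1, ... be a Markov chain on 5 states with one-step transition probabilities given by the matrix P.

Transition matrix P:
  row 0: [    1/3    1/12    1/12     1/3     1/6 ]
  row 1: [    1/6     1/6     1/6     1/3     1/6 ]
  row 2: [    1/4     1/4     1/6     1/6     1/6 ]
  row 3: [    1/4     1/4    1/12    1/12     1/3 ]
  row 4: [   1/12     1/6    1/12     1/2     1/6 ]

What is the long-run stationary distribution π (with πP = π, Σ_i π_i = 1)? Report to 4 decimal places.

π = [0.2175, 0.1809, 0.1074, 0.2808, 0.2135]

Balance equations π_j = Σ_i π_i·P[i][j]:
  π_0 = 1/3·π_0 + 1/6·π_1 + 1/4·π_2 + 1/4·π_3 + 1/12·π_4
  π_1 = 1/12·π_0 + 1/6·π_1 + 1/4·π_2 + 1/4·π_3 + 1/6·π_4
  π_2 = 1/12·π_0 + 1/6·π_1 + 1/6·π_2 + 1/12·π_3 + 1/12·π_4
  π_3 = 1/3·π_0 + 1/3·π_1 + 1/6·π_2 + 1/12·π_3 + 1/2·π_4
  normalize: π_0 + π_1 + π_2 + π_3 + π_4 = 1
Solving the linear system gives exactly π = [2283/10498, 1899/10498, 1127/10498, 1474/5249, 2241/10498].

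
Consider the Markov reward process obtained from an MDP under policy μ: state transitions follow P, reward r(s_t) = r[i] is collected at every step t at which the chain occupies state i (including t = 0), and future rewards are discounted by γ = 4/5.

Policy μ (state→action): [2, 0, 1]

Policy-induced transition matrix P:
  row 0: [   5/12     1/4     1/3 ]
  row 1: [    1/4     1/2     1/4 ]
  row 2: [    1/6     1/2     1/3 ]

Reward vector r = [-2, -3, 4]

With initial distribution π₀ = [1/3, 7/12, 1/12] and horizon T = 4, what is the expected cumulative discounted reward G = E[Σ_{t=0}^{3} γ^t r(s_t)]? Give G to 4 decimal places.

t=0: π = [0.3333, 0.5833, 0.0833], E[r] = -2.0833, γ^t·E[r] = -2.083333, running G = -2.083333
t=1: π = [0.2986, 0.4167, 0.2847], E[r] = -0.7083, γ^t·E[r] = -0.566667, running G = -2.650000
t=2: π = [0.2760, 0.4253, 0.2986], E[r] = -0.6337, γ^t·E[r] = -0.405556, running G = -3.055556
t=3: π = [0.2711, 0.4310, 0.2979], E[r] = -0.6437, γ^t·E[r] = -0.329556, running G = -3.385111

G = -3.3851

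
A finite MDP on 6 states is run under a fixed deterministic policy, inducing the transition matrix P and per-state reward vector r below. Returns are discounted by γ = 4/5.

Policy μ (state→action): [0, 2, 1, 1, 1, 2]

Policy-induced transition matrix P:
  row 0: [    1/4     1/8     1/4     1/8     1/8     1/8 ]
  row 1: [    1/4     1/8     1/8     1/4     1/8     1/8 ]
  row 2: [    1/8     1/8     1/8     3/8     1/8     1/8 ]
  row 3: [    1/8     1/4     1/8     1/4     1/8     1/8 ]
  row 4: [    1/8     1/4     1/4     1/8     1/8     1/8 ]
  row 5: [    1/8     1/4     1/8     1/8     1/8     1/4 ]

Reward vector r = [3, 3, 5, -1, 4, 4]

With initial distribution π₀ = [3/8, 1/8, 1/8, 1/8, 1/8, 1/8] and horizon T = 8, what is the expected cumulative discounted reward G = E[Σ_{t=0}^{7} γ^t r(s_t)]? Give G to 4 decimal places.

t=0: π = [0.3750, 0.1250, 0.1250, 0.1250, 0.1250, 0.1250], E[r] = 3.0000, γ^t·E[r] = 3.000000, running G = 3.000000
t=1: π = [0.1875, 0.1719, 0.1875, 0.1875, 0.1250, 0.1406], E[r] = 2.8906, γ^t·E[r] = 2.312500, running G = 5.312500
t=2: π = [0.1699, 0.1816, 0.1641, 0.2168, 0.1250, 0.1426], E[r] = 2.7285, γ^t·E[r] = 1.746250, running G = 7.058750
t=3: π = [0.1689, 0.1855, 0.1619, 0.2158, 0.1250, 0.1428], E[r] = 2.7283, γ^t·E[r] = 1.396875, running G = 8.455625
t=4: π = [0.1693, 0.1855, 0.1617, 0.2156, 0.1250, 0.1429], E[r] = 2.7288, γ^t·E[r] = 1.117713, running G = 9.573338
t=5: π = [0.1693, 0.1854, 0.1618, 0.2156, 0.1250, 0.1429], E[r] = 2.7291, γ^t·E[r] = 0.894286, running G = 10.467624
t=6: π = [0.1693, 0.1854, 0.1618, 0.2156, 0.1250, 0.1429], E[r] = 2.7292, γ^t·E[r] = 0.715430, running G = 11.183054
t=7: π = [0.1693, 0.1854, 0.1618, 0.2156, 0.1250, 0.1429], E[r] = 2.7291, γ^t·E[r] = 0.572344, running G = 11.755398

G = 11.7554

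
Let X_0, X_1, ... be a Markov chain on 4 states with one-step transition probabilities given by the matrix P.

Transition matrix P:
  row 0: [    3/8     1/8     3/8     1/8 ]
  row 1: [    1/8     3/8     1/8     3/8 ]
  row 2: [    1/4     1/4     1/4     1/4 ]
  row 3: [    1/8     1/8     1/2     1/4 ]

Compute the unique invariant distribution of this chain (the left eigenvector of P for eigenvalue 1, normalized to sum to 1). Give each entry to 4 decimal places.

Balance equations π_j = Σ_i π_i·P[i][j]:
  π_0 = 3/8·π_0 + 1/8·π_1 + 1/4·π_2 + 1/8·π_3
  π_1 = 1/8·π_0 + 3/8·π_1 + 1/4·π_2 + 1/8·π_3
  π_2 = 3/8·π_0 + 1/8·π_1 + 1/4·π_2 + 1/2·π_3
  normalize: π_0 + π_1 + π_2 + π_3 = 1
Solving the linear system gives exactly π = [7/32, 7/32, 5/16, 1/4].

π = [0.2188, 0.2188, 0.3125, 0.2500]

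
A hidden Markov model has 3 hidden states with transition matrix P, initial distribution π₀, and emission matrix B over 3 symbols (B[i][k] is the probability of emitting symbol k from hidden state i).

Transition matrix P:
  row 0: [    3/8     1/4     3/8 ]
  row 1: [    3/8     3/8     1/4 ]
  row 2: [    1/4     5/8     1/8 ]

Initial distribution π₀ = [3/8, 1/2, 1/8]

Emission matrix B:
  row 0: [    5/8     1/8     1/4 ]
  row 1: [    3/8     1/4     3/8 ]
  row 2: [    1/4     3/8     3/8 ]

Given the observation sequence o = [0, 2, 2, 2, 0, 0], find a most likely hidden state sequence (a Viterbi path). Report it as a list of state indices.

t=0: δ = [2.344e-01, 1.875e-01, 3.125e-02]  (obs o_0=0)
t=1: δ = [2.197e-02, 2.637e-02, 3.296e-02]  ψ = [0, 1, 0]  (obs o_1=2)
t=2: δ = [2.472e-03, 7.725e-03, 3.090e-03]  ψ = [1, 2, 0]  (obs o_2=2)
t=3: δ = [7.242e-04, 1.086e-03, 7.242e-04]  ψ = [1, 1, 1]  (obs o_3=2)
t=4: δ = [2.546e-04, 1.697e-04, 6.789e-05]  ψ = [1, 2, 0]  (obs o_4=0)
t=5: δ = [5.967e-05, 2.387e-05, 2.387e-05]  ψ = [0, 0, 0]  (obs o_5=0)
backtrack: best end state = 0; path = [0, 2, 1, 1, 0, 0]

path = [0, 2, 1, 1, 0, 0]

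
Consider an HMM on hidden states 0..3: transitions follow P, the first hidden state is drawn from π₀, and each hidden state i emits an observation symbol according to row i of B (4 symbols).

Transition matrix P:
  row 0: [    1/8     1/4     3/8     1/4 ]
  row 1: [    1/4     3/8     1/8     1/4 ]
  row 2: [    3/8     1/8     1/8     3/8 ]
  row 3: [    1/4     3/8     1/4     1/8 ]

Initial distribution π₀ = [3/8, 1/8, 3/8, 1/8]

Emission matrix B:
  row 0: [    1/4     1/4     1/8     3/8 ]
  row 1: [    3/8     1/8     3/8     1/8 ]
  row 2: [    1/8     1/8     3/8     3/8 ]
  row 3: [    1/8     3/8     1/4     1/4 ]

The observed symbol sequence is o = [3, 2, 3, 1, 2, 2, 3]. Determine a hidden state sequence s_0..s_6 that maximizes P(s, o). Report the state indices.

path = [0, 2, 0, 3, 1, 1, 0]

t=0: δ = [1.406e-01, 1.562e-02, 1.406e-01, 3.125e-02]  (obs o_0=3)
t=1: δ = [6.592e-03, 1.318e-02, 1.978e-02, 1.318e-02]  ψ = [2, 0, 0, 2]  (obs o_1=2)
t=2: δ = [2.781e-03, 6.180e-04, 1.236e-03, 1.854e-03]  ψ = [2, 1, 3, 2]  (obs o_2=3)
t=3: δ = [1.159e-04, 8.690e-05, 1.304e-04, 2.607e-04]  ψ = [2, 0, 0, 0]  (obs o_3=1)
t=4: δ = [8.147e-06, 3.666e-05, 2.444e-05, 1.222e-05]  ψ = [3, 3, 3, 2]  (obs o_4=2)
t=5: δ = [1.146e-06, 5.156e-06, 1.719e-06, 2.291e-06]  ψ = [1, 1, 1, 1]  (obs o_5=2)
t=6: δ = [4.833e-07, 2.417e-07, 2.417e-07, 3.222e-07]  ψ = [1, 1, 1, 1]  (obs o_6=3)
backtrack: best end state = 0; path = [0, 2, 0, 3, 1, 1, 0]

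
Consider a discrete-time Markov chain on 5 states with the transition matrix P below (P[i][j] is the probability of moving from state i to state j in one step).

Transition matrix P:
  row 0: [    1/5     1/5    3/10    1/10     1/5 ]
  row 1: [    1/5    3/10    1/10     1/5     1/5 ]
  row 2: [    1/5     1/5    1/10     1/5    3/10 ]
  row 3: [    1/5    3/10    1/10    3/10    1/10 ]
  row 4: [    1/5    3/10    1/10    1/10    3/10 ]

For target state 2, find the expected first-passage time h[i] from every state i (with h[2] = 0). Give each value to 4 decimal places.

First-step conditioning: h[2] = 0; for i ≠ 2, h[i] = 1 + Σ_k P[i][k]·h[k].
  h[0] = 1 + 1/5·h[0] + 1/5·h[1] + 1/10·h[3] + 1/5·h[4]
  h[1] = 1 + 1/5·h[0] + 3/10·h[1] + 1/5·h[3] + 1/5·h[4]
  h[3] = 1 + 1/5·h[0] + 3/10·h[1] + 3/10·h[3] + 1/10·h[4]
  h[4] = 1 + 1/5·h[0] + 3/10·h[1] + 1/10·h[3] + 3/10·h[4]
Solving the 4×4 linear system over states ≠ 2 gives exactly h = [40/7, 50/7, 0, 50/7, 50/7] (h[2] = 0 is the target).

h = [5.7143, 7.1429, 0.0000, 7.1429, 7.1429]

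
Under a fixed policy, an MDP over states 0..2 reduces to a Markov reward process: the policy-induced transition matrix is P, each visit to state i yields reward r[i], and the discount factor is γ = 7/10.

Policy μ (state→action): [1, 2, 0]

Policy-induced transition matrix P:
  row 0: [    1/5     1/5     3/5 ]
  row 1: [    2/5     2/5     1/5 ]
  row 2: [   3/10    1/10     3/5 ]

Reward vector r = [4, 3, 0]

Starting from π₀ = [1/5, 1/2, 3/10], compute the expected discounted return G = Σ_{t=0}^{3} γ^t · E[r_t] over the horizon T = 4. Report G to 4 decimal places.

G = 5.2817

t=0: π = [0.2000, 0.5000, 0.3000], E[r] = 2.3000, γ^t·E[r] = 2.300000, running G = 2.300000
t=1: π = [0.3300, 0.2700, 0.4000], E[r] = 2.1300, γ^t·E[r] = 1.491000, running G = 3.791000
t=2: π = [0.2940, 0.2140, 0.4920], E[r] = 1.8180, γ^t·E[r] = 0.890820, running G = 4.681820
t=3: π = [0.2920, 0.1936, 0.5144], E[r] = 1.7488, γ^t·E[r] = 0.599838, running G = 5.281658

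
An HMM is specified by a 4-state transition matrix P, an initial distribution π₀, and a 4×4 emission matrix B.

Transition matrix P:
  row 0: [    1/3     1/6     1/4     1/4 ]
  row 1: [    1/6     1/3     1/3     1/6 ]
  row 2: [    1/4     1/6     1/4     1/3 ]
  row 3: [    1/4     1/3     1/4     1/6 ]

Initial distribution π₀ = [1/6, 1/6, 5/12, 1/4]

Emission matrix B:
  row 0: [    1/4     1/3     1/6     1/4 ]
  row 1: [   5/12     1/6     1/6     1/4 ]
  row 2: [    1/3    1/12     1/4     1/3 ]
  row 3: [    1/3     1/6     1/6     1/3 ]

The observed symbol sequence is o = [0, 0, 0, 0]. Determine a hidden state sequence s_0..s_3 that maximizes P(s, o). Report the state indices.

t=0: δ = [4.167e-02, 6.944e-02, 1.389e-01, 8.333e-02]  (obs o_0=0)
t=1: δ = [8.681e-03, 1.157e-02, 1.157e-02, 1.543e-02]  ψ = [2, 3, 2, 2]  (obs o_1=0)
t=2: δ = [9.645e-04, 2.143e-03, 1.286e-03, 1.286e-03]  ψ = [3, 3, 1, 2]  (obs o_2=0)
t=3: δ = [8.931e-05, 2.977e-04, 2.381e-04, 1.429e-04]  ψ = [1, 1, 1, 2]  (obs o_3=0)
backtrack: best end state = 1; path = [2, 3, 1, 1]

path = [2, 3, 1, 1]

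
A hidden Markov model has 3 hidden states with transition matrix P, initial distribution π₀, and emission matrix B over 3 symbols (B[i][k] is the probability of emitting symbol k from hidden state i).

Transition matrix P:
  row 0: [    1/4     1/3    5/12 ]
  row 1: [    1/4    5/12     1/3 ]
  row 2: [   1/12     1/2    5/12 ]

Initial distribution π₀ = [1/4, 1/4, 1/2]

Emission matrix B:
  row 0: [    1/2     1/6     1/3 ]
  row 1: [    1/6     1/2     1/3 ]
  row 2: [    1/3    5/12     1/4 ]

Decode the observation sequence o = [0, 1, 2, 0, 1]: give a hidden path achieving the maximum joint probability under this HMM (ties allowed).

t=0: δ = [1.250e-01, 4.167e-02, 1.667e-01]  (obs o_0=0)
t=1: δ = [5.208e-03, 4.167e-02, 2.894e-02]  ψ = [0, 2, 2]  (obs o_1=1)
t=2: δ = [3.472e-03, 5.787e-03, 3.472e-03]  ψ = [1, 1, 1]  (obs o_2=2)
t=3: δ = [7.234e-04, 4.019e-04, 6.430e-04]  ψ = [1, 1, 1]  (obs o_3=0)
t=4: δ = [3.014e-05, 1.608e-04, 1.256e-04]  ψ = [0, 2, 0]  (obs o_4=1)
backtrack: best end state = 1; path = [2, 1, 1, 2, 1]

path = [2, 1, 1, 2, 1]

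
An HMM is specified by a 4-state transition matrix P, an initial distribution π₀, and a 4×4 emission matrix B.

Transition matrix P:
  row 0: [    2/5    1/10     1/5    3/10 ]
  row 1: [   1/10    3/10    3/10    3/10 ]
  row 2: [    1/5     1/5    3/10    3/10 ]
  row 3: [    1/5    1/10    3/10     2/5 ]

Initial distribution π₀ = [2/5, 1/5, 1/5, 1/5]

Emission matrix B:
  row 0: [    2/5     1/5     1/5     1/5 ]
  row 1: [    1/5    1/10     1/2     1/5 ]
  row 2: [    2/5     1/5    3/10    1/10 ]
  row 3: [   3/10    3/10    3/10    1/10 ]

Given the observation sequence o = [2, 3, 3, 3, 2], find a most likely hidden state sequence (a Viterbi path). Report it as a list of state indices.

t=0: δ = [8.000e-02, 1.000e-01, 6.000e-02, 6.000e-02]  (obs o_0=2)
t=1: δ = [6.400e-03, 6.000e-03, 3.000e-03, 3.000e-03]  ψ = [0, 1, 1, 1]  (obs o_1=3)
t=2: δ = [5.120e-04, 3.600e-04, 1.800e-04, 1.920e-04]  ψ = [0, 1, 1, 0]  (obs o_2=3)
t=3: δ = [4.096e-05, 2.160e-05, 1.080e-05, 1.536e-05]  ψ = [0, 1, 1, 0]  (obs o_3=3)
t=4: δ = [3.277e-06, 3.240e-06, 2.458e-06, 3.686e-06]  ψ = [0, 1, 0, 0]  (obs o_4=2)
backtrack: best end state = 3; path = [0, 0, 0, 0, 3]

path = [0, 0, 0, 0, 3]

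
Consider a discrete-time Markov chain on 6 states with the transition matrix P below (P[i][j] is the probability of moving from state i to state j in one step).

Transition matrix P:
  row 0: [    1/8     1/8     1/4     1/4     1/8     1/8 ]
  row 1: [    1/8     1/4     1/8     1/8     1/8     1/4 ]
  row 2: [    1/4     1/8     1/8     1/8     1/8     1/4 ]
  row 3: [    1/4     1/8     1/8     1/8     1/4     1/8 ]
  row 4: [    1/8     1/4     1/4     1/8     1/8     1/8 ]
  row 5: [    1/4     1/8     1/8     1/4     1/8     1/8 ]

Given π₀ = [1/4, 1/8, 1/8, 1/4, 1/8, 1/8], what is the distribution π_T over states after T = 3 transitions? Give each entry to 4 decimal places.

π = [0.1877, 0.1638, 0.1667, 0.1692, 0.1460, 0.1665]

t=0: π = [0.2500, 0.1250, 0.1250, 0.2500, 0.1250, 0.1250]
t=1: π = [0.1875, 0.1563, 0.1719, 0.1719, 0.1563, 0.1563]
t=2: π = [0.1875, 0.1641, 0.1680, 0.1680, 0.1465, 0.1660]
t=3: π = [0.1877, 0.1638, 0.1667, 0.1692, 0.1460, 0.1665]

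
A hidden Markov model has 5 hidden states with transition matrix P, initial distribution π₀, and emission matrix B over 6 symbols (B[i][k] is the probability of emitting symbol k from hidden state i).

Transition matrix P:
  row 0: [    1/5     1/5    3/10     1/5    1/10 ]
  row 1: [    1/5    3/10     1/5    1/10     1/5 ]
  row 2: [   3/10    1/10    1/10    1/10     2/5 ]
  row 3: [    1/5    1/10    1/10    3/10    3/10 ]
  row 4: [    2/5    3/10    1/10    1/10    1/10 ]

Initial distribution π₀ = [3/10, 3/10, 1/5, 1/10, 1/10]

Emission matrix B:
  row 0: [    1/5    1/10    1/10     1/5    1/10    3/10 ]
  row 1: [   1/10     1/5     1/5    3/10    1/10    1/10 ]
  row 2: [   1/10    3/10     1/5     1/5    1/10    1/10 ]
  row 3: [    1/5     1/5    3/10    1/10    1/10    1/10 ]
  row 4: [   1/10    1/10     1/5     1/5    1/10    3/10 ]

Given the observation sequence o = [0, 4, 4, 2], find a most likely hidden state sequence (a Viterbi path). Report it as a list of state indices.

t=0: δ = [6.000e-02, 3.000e-02, 2.000e-02, 2.000e-02, 1.000e-02]  (obs o_0=0)
t=1: δ = [1.200e-03, 1.200e-03, 1.800e-03, 1.200e-03, 8.000e-04]  ψ = [0, 0, 0, 0, 2]  (obs o_1=4)
t=2: δ = [5.400e-05, 3.600e-05, 3.600e-05, 3.600e-05, 7.200e-05]  ψ = [2, 1, 0, 3, 2]  (obs o_2=4)
t=3: δ = [2.880e-06, 4.320e-06, 3.240e-06, 3.240e-06, 2.880e-06]  ψ = [4, 4, 0, 0, 2]  (obs o_3=2)
backtrack: best end state = 1; path = [0, 2, 4, 1]

path = [0, 2, 4, 1]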